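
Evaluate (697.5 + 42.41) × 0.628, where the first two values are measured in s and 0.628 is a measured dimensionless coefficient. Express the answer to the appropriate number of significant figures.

697.5 s + 42.41 s = 739.91 s; the sum is limited to 1 decimal place (4 s.f.).
Carrying full precision, 739.91 × 0.628 = 464.66348 s; 0.628 has 3 s.f., so the result keeps min(4, 3) = 3 s.f.
Rounded to 3 significant figures: 465 s.

465 s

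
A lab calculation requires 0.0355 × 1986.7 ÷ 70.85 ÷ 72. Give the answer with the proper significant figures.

0.0355 × 1986.7 ÷ 70.85 ÷ 72 = 0.0138257370815…
Multiplication/division keeps the fewest significant figures: 0.0355 → 3 s.f., 1986.7 → 5 s.f., 70.85 → 4 s.f., 72 → 2 s.f.; limit is 2.
Rounded to 2 significant figures: 0.014.

0.014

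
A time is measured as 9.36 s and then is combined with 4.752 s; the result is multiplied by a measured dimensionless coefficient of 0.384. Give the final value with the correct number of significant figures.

9.36 s + 4.752 s = 14.112 s; the sum is limited to 2 decimal places (4 s.f.).
Carrying full precision, 14.112 × 0.384 = 5.419008 s; 0.384 has 3 s.f., so the result keeps min(4, 3) = 3 s.f.
Rounded to 3 significant figures: 5.42 s.

5.42 s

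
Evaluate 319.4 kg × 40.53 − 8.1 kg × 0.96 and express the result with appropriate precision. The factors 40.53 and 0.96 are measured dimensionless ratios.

1.294 × 10⁴ kg

319.4 × 40.53 = 12945.282 → 1.295 × 10⁴ kg (4 s.f., last digit at the 10^1 place).
8.1 × 0.96 = 7.776 → 7.8 kg (2 s.f., last digit at the 10^-1 place).
Difference: 12937.506 kg; keep the coarser place, 10^1.
Result: 1.294 × 10⁴ kg.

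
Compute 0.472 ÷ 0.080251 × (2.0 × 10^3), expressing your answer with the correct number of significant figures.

0.472 ÷ 0.080251 × (2.0 × 10^3) = 11763.0932948…
Multiplication/division keeps the fewest significant figures: 0.472 → 3 s.f., 0.080251 → 5 s.f., 2.0 × 10^3 → 2 s.f.; limit is 2.
Rounded to 2 significant figures: 1.2 × 10^4.

1.2 × 10^4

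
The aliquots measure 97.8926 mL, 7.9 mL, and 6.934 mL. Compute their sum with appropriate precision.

97.8926 mL + 7.9 mL + 6.934 mL = 112.7266 mL.
Addition/subtraction keeps the fewest decimal places: 97.8926 → 4 decimal places, 7.9 → 1 decimal place, 6.934 → 3 decimal places; limit is 1.
Rounded to 1 decimal place: 112.7 mL.

112.7 mL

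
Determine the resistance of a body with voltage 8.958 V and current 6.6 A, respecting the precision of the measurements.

resistance = 8.958 V ÷ 6.6 A = 1.35727272727… Ω.
8.958 has 4 significant figures; 6.6 has 2.
Division/multiplication keeps the fewest: 2 significant figures.
Rounded: 1.4 Ω.

1.4 Ω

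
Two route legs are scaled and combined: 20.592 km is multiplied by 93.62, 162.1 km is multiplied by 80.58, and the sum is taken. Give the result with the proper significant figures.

20.592 × 93.62 = 1927.82304 → 1928 km (4 s.f., last digit at the 10^0 place).
162.1 × 80.58 = 13062.018 → 1.306 × 10⁴ km (4 s.f., last digit at the 10^1 place).
Sum: 14989.84104 km; keep the coarser place, 10^1.
Result: 1.499 × 10⁴ km.

1.499 × 10⁴ km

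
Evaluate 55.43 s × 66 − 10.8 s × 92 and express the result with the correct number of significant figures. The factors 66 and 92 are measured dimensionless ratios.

55.43 × 66 = 3658.38 → 3.7 × 10^3 s (2 s.f., last digit at the 10^2 place).
10.8 × 92 = 993.6 → 9.9 × 10^2 s (2 s.f., last digit at the 10^1 place).
Difference: 2664.78 s; keep the coarser place, 10^2.
Result: 2.7 × 10^3 s.

2.7 × 10^3 s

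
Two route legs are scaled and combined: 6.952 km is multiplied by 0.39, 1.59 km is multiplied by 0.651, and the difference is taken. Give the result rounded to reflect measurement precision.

6.952 × 0.39 = 2.71128 → 2.7 km (2 s.f., last digit at the 10^-1 place).
1.59 × 0.651 = 1.03509 → 1.04 km (3 s.f., last digit at the 10^-2 place).
Difference: 1.67619 km; keep the coarser place, 10^-1.
Result: 1.7 km.

1.7 km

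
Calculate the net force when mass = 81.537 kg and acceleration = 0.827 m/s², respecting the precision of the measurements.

net force = 81.537 kg × 0.827 m/s² = 67.431099 N.
81.537 has 5 significant figures; 0.827 has 3.
Division/multiplication keeps the fewest: 3 significant figures.
Rounded: 67.4 N.

67.4 N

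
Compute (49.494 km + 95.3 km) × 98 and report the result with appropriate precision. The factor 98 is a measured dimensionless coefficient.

49.494 km + 95.3 km = 144.794 km; the sum is limited to 1 decimal place (4 s.f.).
Carrying full precision, 144.794 × 98 = 14189.812 km; 98 has 2 s.f., so the result keeps min(4, 2) = 2 s.f.
Rounded to 2 significant figures: 1.4 × 10⁴ km.

1.4 × 10⁴ km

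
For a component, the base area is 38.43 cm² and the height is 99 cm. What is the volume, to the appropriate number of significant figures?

3.8 × 10^3 cm³

volume = 38.43 cm² × 99 cm = 3804.57 cm³.
38.43 has 4 significant figures; 99 has 2.
Division/multiplication keeps the fewest: 2 significant figures.
Rounded: 3.8 × 10^3 cm³.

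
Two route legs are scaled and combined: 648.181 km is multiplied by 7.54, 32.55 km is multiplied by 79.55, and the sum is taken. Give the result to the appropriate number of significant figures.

7.48 × 10^3 km

648.181 × 7.54 = 4887.28474 → 4.89 × 10^3 km (3 s.f., last digit at the 10^1 place).
32.55 × 79.55 = 2589.3525 → 2589 km (4 s.f., last digit at the 10^0 place).
Sum: 7476.63724 km; keep the coarser place, 10^1.
Result: 7.48 × 10^3 km.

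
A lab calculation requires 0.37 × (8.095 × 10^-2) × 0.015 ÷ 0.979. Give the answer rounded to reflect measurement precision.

0.37 × (8.095 × 10^-2) × 0.015 ÷ 0.979 = 0.000458909601634…
Multiplication/division keeps the fewest significant figures: 0.37 → 2 s.f., 8.095 × 10^-2 → 4 s.f., 0.015 → 2 s.f., 0.979 → 3 s.f.; limit is 2.
Rounded to 2 significant figures: 4.6 × 10^-4.

4.6 × 10^-4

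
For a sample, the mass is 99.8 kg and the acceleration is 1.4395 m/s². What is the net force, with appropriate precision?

net force = 99.8 kg × 1.4395 m/s² = 143.6621 N.
99.8 has 3 significant figures; 1.4395 has 5.
Division/multiplication keeps the fewest: 3 significant figures.
Rounded: 144 N.

144 N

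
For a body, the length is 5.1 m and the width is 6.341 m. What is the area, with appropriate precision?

32 m²

area = 5.1 m × 6.341 m = 32.3391 m².
5.1 has 2 significant figures; 6.341 has 4.
Division/multiplication keeps the fewest: 2 significant figures.
Rounded: 32 m².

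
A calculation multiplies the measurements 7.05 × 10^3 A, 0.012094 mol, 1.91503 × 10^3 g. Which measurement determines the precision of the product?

7.05 × 10^3 A → 3 s.f.; 0.012094 mol → 5 s.f.; 1.91503 × 10^3 g → 6 s.f.
The fewest is 3 significant figures, from 7.05 × 10^3 A.

7.05 × 10^3 A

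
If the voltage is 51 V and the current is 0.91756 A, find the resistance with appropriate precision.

56 Ω

resistance = 51 V ÷ 0.91756 A = 55.5821962596… Ω.
51 has 2 significant figures; 0.91756 has 5.
Division/multiplication keeps the fewest: 2 significant figures.
Rounded: 56 Ω.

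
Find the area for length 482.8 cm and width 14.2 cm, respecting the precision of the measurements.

6.86 × 10³ cm²

area = 482.8 cm × 14.2 cm = 6855.76 cm².
482.8 has 4 significant figures; 14.2 has 3.
Division/multiplication keeps the fewest: 3 significant figures.
Rounded: 6.86 × 10³ cm².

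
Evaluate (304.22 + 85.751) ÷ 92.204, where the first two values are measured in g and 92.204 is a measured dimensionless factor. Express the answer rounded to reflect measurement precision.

304.22 g + 85.751 g = 389.971 g; the sum is limited to 2 decimal places (5 s.f.).
Carrying full precision, 389.971 ÷ 92.204 = 4.22943690079… g; 92.204 has 5 s.f., so the result keeps min(5, 5) = 5 s.f.
Rounded to 5 significant figures: 4.2294 g.

4.2294 g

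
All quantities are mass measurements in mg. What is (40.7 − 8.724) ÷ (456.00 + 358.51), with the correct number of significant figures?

0.0393

40.7 − 8.724 = 31.976, limited to 1 d.p. → 3 s.f.; 456.00 + 358.51 = 814.51, limited to 2 d.p. → 5 s.f.
Carrying full precision, 31.976 ÷ 814.51 = 0.0392579587728…; keep min(3, 5) = 3 s.f.
Rounded to 3 significant figures: 0.0393.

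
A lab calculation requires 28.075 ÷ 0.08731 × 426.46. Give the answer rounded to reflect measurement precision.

28.075 ÷ 0.08731 × 426.46 = 137130.506242…
Multiplication/division keeps the fewest significant figures: 28.075 → 5 s.f., 0.08731 → 4 s.f., 426.46 → 5 s.f.; limit is 4.
Rounded to 4 significant figures: 1.371 × 10^5.

1.371 × 10^5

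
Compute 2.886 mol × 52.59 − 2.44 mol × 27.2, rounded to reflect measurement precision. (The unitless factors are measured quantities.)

2.886 × 52.59 = 151.77474 → 151.8 mol (4 s.f., last digit at the 10^-1 place).
2.44 × 27.2 = 66.368 → 66.4 mol (3 s.f., last digit at the 10^-1 place).
Difference: 85.40674 mol; keep the coarser place, 10^-1.
Result: 85.4 mol.

85.4 mol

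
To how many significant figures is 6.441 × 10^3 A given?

6.441 × 10^3: in scientific notation every digit of the coefficient is significant.

4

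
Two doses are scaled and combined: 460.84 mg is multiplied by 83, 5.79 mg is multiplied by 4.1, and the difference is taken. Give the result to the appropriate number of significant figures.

3.8 × 10⁴ mg

460.84 × 83 = 38249.72 → 3.8 × 10⁴ mg (2 s.f., last digit at the 10^3 place).
5.79 × 4.1 = 23.739 → 24 mg (2 s.f., last digit at the 10^0 place).
Difference: 38225.981 mg; keep the coarser place, 10^3.
Result: 3.8 × 10⁴ mg.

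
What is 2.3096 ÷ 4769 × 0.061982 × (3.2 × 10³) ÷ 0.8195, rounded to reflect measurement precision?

2.3096 ÷ 4769 × 0.061982 × (3.2 × 10³) ÷ 0.8195 = 0.117213073665…
Multiplication/division keeps the fewest significant figures: 2.3096 → 5 s.f., 4769 → 4 s.f., 0.061982 → 5 s.f., 3.2 × 10³ → 2 s.f., 0.8195 → 4 s.f.; limit is 2.
Rounded to 2 significant figures: 0.12.

0.12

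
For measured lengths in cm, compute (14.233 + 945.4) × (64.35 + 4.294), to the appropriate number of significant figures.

6.587 × 10⁴ cm²

14.233 + 945.4 = 959.633, limited to 1 d.p. → 4 s.f.; 64.35 + 4.294 = 68.644, limited to 2 d.p. → 4 s.f.
Carrying full precision, 959.633 × 68.644 = 65873.047652; keep min(4, 4) = 4 s.f.
Rounded to 4 significant figures: 6.587 × 10⁴ cm².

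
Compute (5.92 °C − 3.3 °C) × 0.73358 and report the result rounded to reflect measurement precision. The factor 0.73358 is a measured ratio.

1.9 °C

5.92 °C − 3.3 °C = 2.62 °C; the difference is limited to 1 decimal place (2 s.f.).
Carrying full precision, 2.62 × 0.73358 = 1.9219796 °C; 0.73358 has 5 s.f., so the result keeps min(2, 5) = 2 s.f.
Rounded to 2 significant figures: 1.9 °C.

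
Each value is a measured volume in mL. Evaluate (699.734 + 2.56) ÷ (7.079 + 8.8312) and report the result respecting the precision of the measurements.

44.141

699.734 + 2.56 = 702.294, limited to 2 d.p. → 5 s.f.; 7.079 + 8.8312 = 15.9102, limited to 3 d.p. → 5 s.f.
Carrying full precision, 702.294 ÷ 15.9102 = 44.1411170193…; keep min(5, 5) = 5 s.f.
Rounded to 5 significant figures: 44.141.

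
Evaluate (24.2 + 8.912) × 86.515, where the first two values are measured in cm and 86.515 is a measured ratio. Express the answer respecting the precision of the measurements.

2.86 × 10^3 cm

24.2 cm + 8.912 cm = 33.112 cm; the sum is limited to 1 decimal place (3 s.f.).
Carrying full precision, 33.112 × 86.515 = 2864.68468 cm; 86.515 has 5 s.f., so the result keeps min(3, 5) = 3 s.f.
Rounded to 3 significant figures: 2.86 × 10^3 cm.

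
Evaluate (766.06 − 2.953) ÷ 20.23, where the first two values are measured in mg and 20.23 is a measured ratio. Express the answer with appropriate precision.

766.06 mg − 2.953 mg = 763.107 mg; the difference is limited to 2 decimal places (5 s.f.).
Carrying full precision, 763.107 ÷ 20.23 = 37.7215521503… mg; 20.23 has 4 s.f., so the result keeps min(5, 4) = 4 s.f.
Rounded to 4 significant figures: 37.72 mg.

37.72 mg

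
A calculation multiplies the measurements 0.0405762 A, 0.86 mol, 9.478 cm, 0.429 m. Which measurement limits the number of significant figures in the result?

0.0405762 A → 6 s.f.; 0.86 mol → 2 s.f.; 9.478 cm → 4 s.f.; 0.429 m → 3 s.f.
The fewest is 2 significant figures, from 0.86 mol.

0.86 mol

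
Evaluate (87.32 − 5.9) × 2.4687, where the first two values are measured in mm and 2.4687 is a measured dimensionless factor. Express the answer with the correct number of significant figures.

201 mm

87.32 mm − 5.9 mm = 81.42 mm; the difference is limited to 1 decimal place (3 s.f.).
Carrying full precision, 81.42 × 2.4687 = 201.001554 mm; 2.4687 has 5 s.f., so the result keeps min(3, 5) = 3 s.f.
Rounded to 3 significant figures: 201 mm.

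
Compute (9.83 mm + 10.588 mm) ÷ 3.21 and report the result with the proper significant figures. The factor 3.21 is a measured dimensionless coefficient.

6.36 mm

9.83 mm + 10.588 mm = 20.418 mm; the sum is limited to 2 decimal places (4 s.f.).
Carrying full precision, 20.418 ÷ 3.21 = 6.36074766355… mm; 3.21 has 3 s.f., so the result keeps min(4, 3) = 3 s.f.
Rounded to 3 significant figures: 6.36 mm.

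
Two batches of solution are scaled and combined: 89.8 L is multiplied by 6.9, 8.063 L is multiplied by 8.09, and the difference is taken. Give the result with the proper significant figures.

5.5 × 10² L

89.8 × 6.9 = 619.62 → 6.2 × 10² L (2 s.f., last digit at the 10^1 place).
8.063 × 8.09 = 65.22967 → 65.2 L (3 s.f., last digit at the 10^-1 place).
Difference: 554.39033 L; keep the coarser place, 10^1.
Result: 5.5 × 10² L.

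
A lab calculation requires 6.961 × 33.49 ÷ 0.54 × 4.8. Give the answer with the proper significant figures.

2.1 × 10³

6.961 × 33.49 ÷ 0.54 × 4.8 = 2072.21235556…
Multiplication/division keeps the fewest significant figures: 6.961 → 4 s.f., 33.49 → 4 s.f., 0.54 → 2 s.f., 4.8 → 2 s.f.; limit is 2.
Rounded to 2 significant figures: 2.1 × 10³.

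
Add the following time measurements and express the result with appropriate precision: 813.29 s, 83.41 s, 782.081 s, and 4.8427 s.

813.29 s + 83.41 s + 782.081 s + 4.8427 s = 1683.6237 s.
Addition/subtraction keeps the fewest decimal places: 813.29 → 2 decimal places, 83.41 → 2 decimal places, 782.081 → 3 decimal places, 4.8427 → 4 decimal places; limit is 2.
Rounded to 2 decimal places: 1683.62 s.

1683.62 s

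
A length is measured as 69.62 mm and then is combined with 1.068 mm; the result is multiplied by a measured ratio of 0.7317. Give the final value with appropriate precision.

51.72 mm

69.62 mm + 1.068 mm = 70.688 mm; the sum is limited to 2 decimal places (4 s.f.).
Carrying full precision, 70.688 × 0.7317 = 51.7224096 mm; 0.7317 has 4 s.f., so the result keeps min(4, 4) = 4 s.f.
Rounded to 4 significant figures: 51.72 mm.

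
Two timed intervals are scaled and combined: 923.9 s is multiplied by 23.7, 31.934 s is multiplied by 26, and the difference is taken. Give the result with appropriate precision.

923.9 × 23.7 = 21896.43 → 2.19 × 10^4 s (3 s.f., last digit at the 10^2 place).
31.934 × 26 = 830.284 → 8.3 × 10^2 s (2 s.f., last digit at the 10^1 place).
Difference: 21066.146 s; keep the coarser place, 10^2.
Result: 2.11 × 10^4 s.

2.11 × 10^4 s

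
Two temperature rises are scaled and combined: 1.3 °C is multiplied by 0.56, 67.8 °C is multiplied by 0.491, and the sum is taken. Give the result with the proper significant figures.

34.0 °C

1.3 × 0.56 = 0.728 → 0.73 °C (2 s.f., last digit at the 10^-2 place).
67.8 × 0.491 = 33.2898 → 33.3 °C (3 s.f., last digit at the 10^-1 place).
Sum: 34.0178 °C; keep the coarser place, 10^-1.
Result: 34.0 °C.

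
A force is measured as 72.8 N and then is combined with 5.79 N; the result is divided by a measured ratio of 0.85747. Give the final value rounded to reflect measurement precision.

91.7 N

72.8 N + 5.79 N = 78.59 N; the sum is limited to 1 decimal place (3 s.f.).
Carrying full precision, 78.59 ÷ 0.85747 = 91.6533523039… N; 0.85747 has 5 s.f., so the result keeps min(3, 5) = 3 s.f.
Rounded to 3 significant figures: 91.7 N.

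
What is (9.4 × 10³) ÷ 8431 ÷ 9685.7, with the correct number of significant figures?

1.2 × 10⁻⁴

(9.4 × 10³) ÷ 8431 ÷ 9685.7 = 0.000115111244971…
Multiplication/division keeps the fewest significant figures: 9.4 × 10³ → 2 s.f., 8431 → 4 s.f., 9685.7 → 5 s.f.; limit is 2.
Rounded to 2 significant figures: 1.2 × 10⁻⁴.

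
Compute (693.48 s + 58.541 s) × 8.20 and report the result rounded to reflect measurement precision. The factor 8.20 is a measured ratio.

693.48 s + 58.541 s = 752.021 s; the sum is limited to 2 decimal places (5 s.f.).
Carrying full precision, 752.021 × 8.20 = 6166.5722 s; 8.20 has 3 s.f., so the result keeps min(5, 3) = 3 s.f.
Rounded to 3 significant figures: 6.17 × 10³ s.

6.17 × 10³ s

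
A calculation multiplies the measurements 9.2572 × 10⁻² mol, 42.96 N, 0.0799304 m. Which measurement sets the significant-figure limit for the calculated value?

42.96 N

9.2572 × 10⁻² mol → 5 s.f.; 42.96 N → 4 s.f.; 0.0799304 m → 6 s.f.
The fewest is 4 significant figures, from 42.96 N.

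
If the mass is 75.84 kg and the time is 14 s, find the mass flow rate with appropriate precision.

mass flow rate = 75.84 kg ÷ 14 s = 5.41714285714… kg/s.
75.84 has 4 significant figures; 14 has 2.
Division/multiplication keeps the fewest: 2 significant figures.
Rounded: 5.4 kg/s.

5.4 kg/s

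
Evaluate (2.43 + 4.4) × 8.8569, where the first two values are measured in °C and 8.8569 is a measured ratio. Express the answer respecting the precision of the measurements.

2.43 °C + 4.4 °C = 6.83 °C; the sum is limited to 1 decimal place (2 s.f.).
Carrying full precision, 6.83 × 8.8569 = 60.492627 °C; 8.8569 has 5 s.f., so the result keeps min(2, 5) = 2 s.f.
Rounded to 2 significant figures: 60. °C.

60. °C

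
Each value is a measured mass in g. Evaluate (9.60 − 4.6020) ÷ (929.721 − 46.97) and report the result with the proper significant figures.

5.66 × 10^-3

9.60 − 4.6020 = 4.9980, limited to 2 d.p. → 3 s.f.; 929.721 − 46.97 = 882.751, limited to 2 d.p. → 5 s.f.
Carrying full precision, 4.9980 ÷ 882.751 = 0.00566184575265…; keep min(3, 5) = 3 s.f.
Rounded to 3 significant figures: 5.66 × 10^-3.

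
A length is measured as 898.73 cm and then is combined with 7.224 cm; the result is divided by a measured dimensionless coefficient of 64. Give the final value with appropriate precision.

898.73 cm + 7.224 cm = 905.954 cm; the sum is limited to 2 decimal places (5 s.f.).
Carrying full precision, 905.954 ÷ 64 = 14.15553125 cm; 64 has 2 s.f., so the result keeps min(5, 2) = 2 s.f.
Rounded to 2 significant figures: 14 cm.

14 cm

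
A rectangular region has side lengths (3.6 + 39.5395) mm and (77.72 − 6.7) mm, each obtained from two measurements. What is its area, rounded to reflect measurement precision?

3.06 × 10^3 mm²

3.6 + 39.5395 = 43.1395, limited to 1 d.p. → 3 s.f.; 77.72 − 6.7 = 71.02, limited to 1 d.p. → 3 s.f.
Carrying full precision, 43.1395 × 71.02 = 3063.76729; keep min(3, 3) = 3 s.f.
Rounded to 3 significant figures: 3.06 × 10^3 mm².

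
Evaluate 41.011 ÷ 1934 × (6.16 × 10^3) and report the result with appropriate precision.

41.011 ÷ 1934 × (6.16 × 10^3) = 130.624488108…
Multiplication/division keeps the fewest significant figures: 41.011 → 5 s.f., 1934 → 4 s.f., 6.16 × 10^3 → 3 s.f.; limit is 3.
Rounded to 3 significant figures: 131.

131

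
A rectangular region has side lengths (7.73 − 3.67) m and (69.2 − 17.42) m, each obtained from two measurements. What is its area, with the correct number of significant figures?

2.10 × 10² m²

7.73 − 3.67 = 4.06, limited to 2 d.p. → 3 s.f.; 69.2 − 17.42 = 51.78, limited to 1 d.p. → 3 s.f.
Carrying full precision, 4.06 × 51.78 = 210.2268; keep min(3, 3) = 3 s.f.
Rounded to 3 significant figures: 2.10 × 10² m².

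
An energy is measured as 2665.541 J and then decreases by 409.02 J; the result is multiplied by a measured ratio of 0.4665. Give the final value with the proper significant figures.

2665.541 J − 409.02 J = 2256.521 J; the difference is limited to 2 decimal places (6 s.f.).
Carrying full precision, 2256.521 × 0.4665 = 1052.6670465 J; 0.4665 has 4 s.f., so the result keeps min(6, 4) = 4 s.f.
Rounded to 4 significant figures: 1053 J.

1053 J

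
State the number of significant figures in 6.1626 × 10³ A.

6.1626 × 10³: in scientific notation every digit of the coefficient is significant.

5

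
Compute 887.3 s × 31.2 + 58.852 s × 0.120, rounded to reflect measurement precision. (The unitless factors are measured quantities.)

887.3 × 31.2 = 27683.76 → 2.77 × 10^4 s (3 s.f., last digit at the 10^2 place).
58.852 × 0.120 = 7.06224 → 7.06 s (3 s.f., last digit at the 10^-2 place).
Sum: 27690.82224 s; keep the coarser place, 10^2.
Result: 2.77 × 10^4 s.

2.77 × 10^4 s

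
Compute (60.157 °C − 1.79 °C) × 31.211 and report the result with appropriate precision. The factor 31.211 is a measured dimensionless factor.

60.157 °C − 1.79 °C = 58.367 °C; the difference is limited to 2 decimal places (4 s.f.).
Carrying full precision, 58.367 × 31.211 = 1821.692437 °C; 31.211 has 5 s.f., so the result keeps min(4, 5) = 4 s.f.
Rounded to 4 significant figures: 1822 °C.

1822 °C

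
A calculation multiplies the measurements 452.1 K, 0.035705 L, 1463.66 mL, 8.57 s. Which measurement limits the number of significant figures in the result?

452.1 K → 4 s.f.; 0.035705 L → 5 s.f.; 1463.66 mL → 6 s.f.; 8.57 s → 3 s.f.
The fewest is 3 significant figures, from 8.57 s.

8.57 s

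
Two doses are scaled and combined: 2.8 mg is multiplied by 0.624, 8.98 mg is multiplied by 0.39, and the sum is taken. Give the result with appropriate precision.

5.2 mg

2.8 × 0.624 = 1.7472 → 1.7 mg (2 s.f., last digit at the 10^-1 place).
8.98 × 0.39 = 3.5022 → 3.5 mg (2 s.f., last digit at the 10^-1 place).
Sum: 5.2494 mg; keep the coarser place, 10^-1.
Result: 5.2 mg.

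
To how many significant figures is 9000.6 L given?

9000.6: zeros between nonzero digits are significant.

5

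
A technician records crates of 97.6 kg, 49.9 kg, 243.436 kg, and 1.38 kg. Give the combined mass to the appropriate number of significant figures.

97.6 kg + 49.9 kg + 243.436 kg + 1.38 kg = 392.316 kg.
Addition/subtraction keeps the fewest decimal places: 97.6 → 1 decimal place, 49.9 → 1 decimal place, 243.436 → 3 decimal places, 1.38 → 2 decimal places; limit is 1.
Rounded to 1 decimal place: 392.3 kg.

392.3 kg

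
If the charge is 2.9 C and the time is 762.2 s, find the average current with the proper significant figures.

average current = 2.9 C ÷ 762.2 s = 0.00380477564944… A.
2.9 has 2 significant figures; 762.2 has 4.
Division/multiplication keeps the fewest: 2 significant figures.
Rounded: 0.0038 A.

0.0038 A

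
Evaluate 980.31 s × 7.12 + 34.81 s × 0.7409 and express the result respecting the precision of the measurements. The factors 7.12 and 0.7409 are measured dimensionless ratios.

7.01 × 10^3 s

980.31 × 7.12 = 6979.8072 → 6.98 × 10^3 s (3 s.f., last digit at the 10^1 place).
34.81 × 0.7409 = 25.790729 → 25.79 s (4 s.f., last digit at the 10^-2 place).
Sum: 7005.597929 s; keep the coarser place, 10^1.
Result: 7.01 × 10^3 s.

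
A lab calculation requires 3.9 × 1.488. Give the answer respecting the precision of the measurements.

5.8

3.9 × 1.488 = 5.8032
Multiplication/division keeps the fewest significant figures: 3.9 → 2 s.f., 1.488 → 4 s.f.; limit is 2.
Rounded to 2 significant figures: 5.8.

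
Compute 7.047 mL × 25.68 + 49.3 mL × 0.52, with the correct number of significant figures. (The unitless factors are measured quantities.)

7.047 × 25.68 = 180.96696 → 181.0 mL (4 s.f., last digit at the 10^-1 place).
49.3 × 0.52 = 25.636 → 26 mL (2 s.f., last digit at the 10^0 place).
Sum: 206.60296 mL; keep the coarser place, 10^0.
Result: 207 mL.

207 mL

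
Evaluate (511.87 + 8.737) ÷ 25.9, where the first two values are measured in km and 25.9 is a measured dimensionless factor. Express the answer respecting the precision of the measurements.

20.1 km

511.87 km + 8.737 km = 520.607 km; the sum is limited to 2 decimal places (5 s.f.).
Carrying full precision, 520.607 ÷ 25.9 = 20.1006563707… km; 25.9 has 3 s.f., so the result keeps min(5, 3) = 3 s.f.
Rounded to 3 significant figures: 20.1 km.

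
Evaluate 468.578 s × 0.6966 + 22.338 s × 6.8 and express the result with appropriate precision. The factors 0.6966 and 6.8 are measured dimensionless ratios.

468.578 × 0.6966 = 326.4114348 → 326.4 s (4 s.f., last digit at the 10^-1 place).
22.338 × 6.8 = 151.8984 → 1.5 × 10² s (2 s.f., last digit at the 10^1 place).
Sum: 478.3098348 s; keep the coarser place, 10^1.
Result: 4.8 × 10² s.

4.8 × 10² s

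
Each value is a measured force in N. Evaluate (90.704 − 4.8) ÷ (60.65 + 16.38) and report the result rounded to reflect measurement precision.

1.12

90.704 − 4.8 = 85.904, limited to 1 d.p. → 3 s.f.; 60.65 + 16.38 = 77.03, limited to 2 d.p. → 4 s.f.
Carrying full precision, 85.904 ÷ 77.03 = 1.1152018694…; keep min(3, 4) = 3 s.f.
Rounded to 3 significant figures: 1.12.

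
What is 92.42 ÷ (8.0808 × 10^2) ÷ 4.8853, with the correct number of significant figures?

92.42 ÷ (8.0808 × 10^2) ÷ 4.8853 = 0.023411021712…
Multiplication/division keeps the fewest significant figures: 92.42 → 4 s.f., 8.0808 × 10^2 → 5 s.f., 4.8853 → 5 s.f.; limit is 4.
Rounded to 4 significant figures: 2.341 × 10^-2.

2.341 × 10^-2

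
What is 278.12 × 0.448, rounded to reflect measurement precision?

125

278.12 × 0.448 = 124.59776
Multiplication/division keeps the fewest significant figures: 278.12 → 5 s.f., 0.448 → 3 s.f.; limit is 3.
Rounded to 3 significant figures: 125.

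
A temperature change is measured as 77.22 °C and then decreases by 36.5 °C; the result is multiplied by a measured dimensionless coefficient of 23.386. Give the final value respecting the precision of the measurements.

952 °C

77.22 °C − 36.5 °C = 40.72 °C; the difference is limited to 1 decimal place (3 s.f.).
Carrying full precision, 40.72 × 23.386 = 952.27792 °C; 23.386 has 5 s.f., so the result keeps min(3, 5) = 3 s.f.
Rounded to 3 significant figures: 952 °C.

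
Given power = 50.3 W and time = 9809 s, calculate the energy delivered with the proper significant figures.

4.93 × 10⁵ J

energy delivered = 50.3 W × 9809 s = 493392.7 J.
50.3 has 3 significant figures; 9809 has 4.
Division/multiplication keeps the fewest: 3 significant figures.
Rounded: 4.93 × 10⁵ J.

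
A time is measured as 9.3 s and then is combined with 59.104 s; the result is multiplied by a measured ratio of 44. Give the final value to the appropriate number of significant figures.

3.0 × 10^3 s

9.3 s + 59.104 s = 68.404 s; the sum is limited to 1 decimal place (3 s.f.).
Carrying full precision, 68.404 × 44 = 3009.776 s; 44 has 2 s.f., so the result keeps min(3, 2) = 2 s.f.
Rounded to 2 significant figures: 3.0 × 10^3 s.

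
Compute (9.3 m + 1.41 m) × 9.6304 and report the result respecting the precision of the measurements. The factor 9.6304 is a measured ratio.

1.03 × 10^2 m

9.3 m + 1.41 m = 10.71 m; the sum is limited to 1 decimal place (3 s.f.).
Carrying full precision, 10.71 × 9.6304 = 103.141584 m; 9.6304 has 5 s.f., so the result keeps min(3, 5) = 3 s.f.
Rounded to 3 significant figures: 1.03 × 10^2 m.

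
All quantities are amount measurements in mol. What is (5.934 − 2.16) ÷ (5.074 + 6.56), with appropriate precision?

3.24 × 10^-1

5.934 − 2.16 = 3.774, limited to 2 d.p. → 3 s.f.; 5.074 + 6.56 = 11.634, limited to 2 d.p. → 4 s.f.
Carrying full precision, 3.774 ÷ 11.634 = 0.324394017535…; keep min(3, 4) = 3 s.f.
Rounded to 3 significant figures: 3.24 × 10^-1.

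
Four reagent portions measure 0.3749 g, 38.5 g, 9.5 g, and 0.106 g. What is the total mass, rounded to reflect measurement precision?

48.5 g

0.3749 g + 38.5 g + 9.5 g + 0.106 g = 48.4809 g.
Addition/subtraction keeps the fewest decimal places: 0.3749 → 4 decimal places, 38.5 → 1 decimal place, 9.5 → 1 decimal place, 0.106 → 3 decimal places; limit is 1.
Rounded to 1 decimal place: 48.5 g.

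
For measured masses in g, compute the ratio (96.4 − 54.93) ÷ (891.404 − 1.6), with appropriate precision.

96.4 − 54.93 = 41.47, limited to 1 d.p. → 3 s.f.; 891.404 − 1.6 = 889.804, limited to 1 d.p. → 4 s.f.
Carrying full precision, 41.47 ÷ 889.804 = 0.0466057693604…; keep min(3, 4) = 3 s.f.
Rounded to 3 significant figures: 0.0466.

0.0466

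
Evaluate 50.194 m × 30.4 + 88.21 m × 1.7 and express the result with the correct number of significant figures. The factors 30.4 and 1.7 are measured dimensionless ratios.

1.68 × 10³ m

50.194 × 30.4 = 1525.8976 → 1.53 × 10³ m (3 s.f., last digit at the 10^1 place).
88.21 × 1.7 = 149.957 → 1.5 × 10² m (2 s.f., last digit at the 10^1 place).
Sum: 1675.8546 m; keep the coarser place, 10^1.
Result: 1.68 × 10³ m.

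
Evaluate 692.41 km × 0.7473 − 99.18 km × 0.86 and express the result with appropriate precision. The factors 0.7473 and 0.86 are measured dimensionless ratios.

432 km

692.41 × 0.7473 = 517.437993 → 5.174 × 10^2 km (4 s.f., last digit at the 10^-1 place).
99.18 × 0.86 = 85.2948 → 85 km (2 s.f., last digit at the 10^0 place).
Difference: 432.143193 km; keep the coarser place, 10^0.
Result: 432 km.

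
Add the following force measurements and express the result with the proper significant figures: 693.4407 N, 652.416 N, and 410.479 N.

1756.336 N

693.4407 N + 652.416 N + 410.479 N = 1756.3357 N.
Addition/subtraction keeps the fewest decimal places: 693.4407 → 4 decimal places, 652.416 → 3 decimal places, 410.479 → 3 decimal places; limit is 3.
Rounded to 3 decimal places: 1756.336 N.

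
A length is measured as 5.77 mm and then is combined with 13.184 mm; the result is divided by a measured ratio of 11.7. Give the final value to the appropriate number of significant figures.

5.77 mm + 13.184 mm = 18.954 mm; the sum is limited to 2 decimal places (4 s.f.).
Carrying full precision, 18.954 ÷ 11.7 = 1.62 mm; 11.7 has 3 s.f., so the result keeps min(4, 3) = 3 s.f.
Rounded to 3 significant figures: 1.62 mm.

1.62 mm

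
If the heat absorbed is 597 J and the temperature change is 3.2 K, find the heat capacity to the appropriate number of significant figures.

1.9 × 10² J/K

heat capacity = 597 J ÷ 3.2 K = 186.5625 J/K.
597 has 3 significant figures; 3.2 has 2.
Division/multiplication keeps the fewest: 2 significant figures.
Rounded: 1.9 × 10² J/K.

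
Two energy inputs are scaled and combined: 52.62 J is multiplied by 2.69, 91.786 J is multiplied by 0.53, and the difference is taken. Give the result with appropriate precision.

52.62 × 2.69 = 141.5478 → 142 J (3 s.f., last digit at the 10^0 place).
91.786 × 0.53 = 48.64658 → 49 J (2 s.f., last digit at the 10^0 place).
Difference: 92.90122 J; keep the coarser place, 10^0.
Result: 93 J.

93 J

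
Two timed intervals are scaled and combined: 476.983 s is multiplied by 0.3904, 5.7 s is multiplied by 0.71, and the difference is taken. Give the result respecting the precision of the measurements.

182.2 s

476.983 × 0.3904 = 186.2141632 → 186.2 s (4 s.f., last digit at the 10^-1 place).
5.7 × 0.71 = 4.047 → 4.0 s (2 s.f., last digit at the 10^-1 place).
Difference: 182.1671632 s; keep the coarser place, 10^-1.
Result: 182.2 s.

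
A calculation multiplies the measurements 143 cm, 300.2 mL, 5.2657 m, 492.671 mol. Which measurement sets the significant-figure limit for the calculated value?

143 cm → 3 s.f.; 300.2 mL → 4 s.f.; 5.2657 m → 5 s.f.; 492.671 mol → 6 s.f.
The fewest is 3 significant figures, from 143 cm.

143 cm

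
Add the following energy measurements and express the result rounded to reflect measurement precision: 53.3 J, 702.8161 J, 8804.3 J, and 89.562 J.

9650.0 J

53.3 J + 702.8161 J + 8804.3 J + 89.562 J = 9649.9781 J.
Addition/subtraction keeps the fewest decimal places: 53.3 → 1 decimal place, 702.8161 → 4 decimal places, 8804.3 → 1 decimal place, 89.562 → 3 decimal places; limit is 1.
Rounded to 1 decimal place: 9650.0 J.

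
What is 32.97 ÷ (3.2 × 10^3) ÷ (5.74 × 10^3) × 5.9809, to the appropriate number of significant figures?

1.1 × 10^-5

32.97 ÷ (3.2 × 10^3) ÷ (5.74 × 10^3) × 5.9809 = 0.0000107355331555…
Multiplication/division keeps the fewest significant figures: 32.97 → 4 s.f., 3.2 × 10^3 → 2 s.f., 5.74 × 10^3 → 3 s.f., 5.9809 → 5 s.f.; limit is 2.
Rounded to 2 significant figures: 1.1 × 10^-5.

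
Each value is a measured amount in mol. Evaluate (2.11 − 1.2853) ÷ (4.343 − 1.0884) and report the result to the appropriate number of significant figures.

2.11 − 1.2853 = 0.8247, limited to 2 d.p. → 2 s.f.; 4.343 − 1.0884 = 3.2546, limited to 3 d.p. → 4 s.f.
Carrying full precision, 0.8247 ÷ 3.2546 = 0.253395194494…; keep min(2, 4) = 2 s.f.
Rounded to 2 significant figures: 0.25.

0.25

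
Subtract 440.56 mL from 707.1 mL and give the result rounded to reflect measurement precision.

707.1 mL − 440.56 mL = 266.54 mL.
Addition/subtraction keeps the fewest decimal places: 707.1 → 1 decimal place, 440.56 → 2 decimal places; limit is 1.
Rounded to 1 decimal place: 266.5 mL.

266.5 mL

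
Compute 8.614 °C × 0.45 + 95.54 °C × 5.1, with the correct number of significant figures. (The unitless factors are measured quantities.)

4.9 × 10² °C

8.614 × 0.45 = 3.8763 → 3.9 °C (2 s.f., last digit at the 10^-1 place).
95.54 × 5.1 = 487.254 → 4.9 × 10² °C (2 s.f., last digit at the 10^1 place).
Sum: 491.1303 °C; keep the coarser place, 10^1.
Result: 4.9 × 10² °C.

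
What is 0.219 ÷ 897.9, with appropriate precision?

0.219 ÷ 897.9 = 0.000243902439024…
Multiplication/division keeps the fewest significant figures: 0.219 → 3 s.f., 897.9 → 4 s.f.; limit is 3.
Rounded to 3 significant figures: 2.44 × 10⁻⁴.

2.44 × 10⁻⁴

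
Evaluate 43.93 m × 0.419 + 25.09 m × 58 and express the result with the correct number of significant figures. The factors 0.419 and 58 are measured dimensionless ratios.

1.5 × 10³ m

43.93 × 0.419 = 18.40667 → 18.4 m (3 s.f., last digit at the 10^-1 place).
25.09 × 58 = 1455.22 → 1.5 × 10³ m (2 s.f., last digit at the 10^2 place).
Sum: 1473.62667 m; keep the coarser place, 10^2.
Result: 1.5 × 10³ m.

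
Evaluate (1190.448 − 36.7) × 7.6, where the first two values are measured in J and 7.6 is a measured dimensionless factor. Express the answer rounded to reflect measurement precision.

1190.448 J − 36.7 J = 1153.748 J; the difference is limited to 1 decimal place (5 s.f.).
Carrying full precision, 1153.748 × 7.6 = 8768.4848 J; 7.6 has 2 s.f., so the result keeps min(5, 2) = 2 s.f.
Rounded to 2 significant figures: 8.8 × 10^3 J.

8.8 × 10^3 J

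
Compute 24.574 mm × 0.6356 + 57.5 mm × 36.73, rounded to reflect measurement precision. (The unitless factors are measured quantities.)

2.13 × 10^3 mm

24.574 × 0.6356 = 15.6192344 → 15.62 mm (4 s.f., last digit at the 10^-2 place).
57.5 × 36.73 = 2111.975 → 2.11 × 10^3 mm (3 s.f., last digit at the 10^1 place).
Sum: 2127.5942344 mm; keep the coarser place, 10^1.
Result: 2.13 × 10^3 mm.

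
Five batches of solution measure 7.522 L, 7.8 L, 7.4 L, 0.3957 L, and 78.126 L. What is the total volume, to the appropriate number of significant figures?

7.522 L + 7.8 L + 7.4 L + 0.3957 L + 78.126 L = 101.2437 L.
Addition/subtraction keeps the fewest decimal places: 7.522 → 3 decimal places, 7.8 → 1 decimal place, 7.4 → 1 decimal place, 0.3957 → 4 decimal places, 78.126 → 3 decimal places; limit is 1.
Rounded to 1 decimal place: 101.2 L.

101.2 L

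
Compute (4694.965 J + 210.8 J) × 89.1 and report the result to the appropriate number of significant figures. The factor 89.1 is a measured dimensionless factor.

4694.965 J + 210.8 J = 4905.765 J; the sum is limited to 1 decimal place (5 s.f.).
Carrying full precision, 4905.765 × 89.1 = 437103.6615 J; 89.1 has 3 s.f., so the result keeps min(5, 3) = 3 s.f.
Rounded to 3 significant figures: 4.37 × 10^5 J.

4.37 × 10^5 J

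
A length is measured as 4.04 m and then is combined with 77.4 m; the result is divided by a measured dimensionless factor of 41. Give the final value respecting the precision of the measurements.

4.04 m + 77.4 m = 81.44 m; the sum is limited to 1 decimal place (3 s.f.).
Carrying full precision, 81.44 ÷ 41 = 1.98634146341… m; 41 has 2 s.f., so the result keeps min(3, 2) = 2 s.f.
Rounded to 2 significant figures: 2.0 m.

2.0 m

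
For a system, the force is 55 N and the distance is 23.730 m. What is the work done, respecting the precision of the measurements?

1.3 × 10^3 J

work done = 55 N × 23.730 m = 1305.15 J.
55 has 2 significant figures; 23.730 has 5.
Division/multiplication keeps the fewest: 2 significant figures.
Rounded: 1.3 × 10^3 J.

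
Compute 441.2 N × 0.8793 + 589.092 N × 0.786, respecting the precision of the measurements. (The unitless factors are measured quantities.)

441.2 × 0.8793 = 387.94716 → 387.9 N (4 s.f., last digit at the 10^-1 place).
589.092 × 0.786 = 463.026312 → 463 N (3 s.f., last digit at the 10^0 place).
Sum: 850.973472 N; keep the coarser place, 10^0.
Result: 851 N.

851 N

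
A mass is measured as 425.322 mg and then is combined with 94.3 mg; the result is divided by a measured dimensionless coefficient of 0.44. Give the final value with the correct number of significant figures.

425.322 mg + 94.3 mg = 519.622 mg; the sum is limited to 1 decimal place (4 s.f.).
Carrying full precision, 519.622 ÷ 0.44 = 1180.95909091… mg; 0.44 has 2 s.f., so the result keeps min(4, 2) = 2 s.f.
Rounded to 2 significant figures: 1.2 × 10³ mg.

1.2 × 10³ mg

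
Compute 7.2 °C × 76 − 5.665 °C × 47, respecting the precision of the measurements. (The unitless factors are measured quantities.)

7.2 × 76 = 547.2 → 5.5 × 10² °C (2 s.f., last digit at the 10^1 place).
5.665 × 47 = 266.255 → 2.7 × 10² °C (2 s.f., last digit at the 10^1 place).
Difference: 280.945 °C; keep the coarser place, 10^1.
Result: 2.8 × 10² °C.

2.8 × 10² °C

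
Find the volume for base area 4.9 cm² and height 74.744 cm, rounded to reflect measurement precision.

volume = 4.9 cm² × 74.744 cm = 366.2456 cm³.
4.9 has 2 significant figures; 74.744 has 5.
Division/multiplication keeps the fewest: 2 significant figures.
Rounded: 3.7 × 10² cm³.

3.7 × 10² cm³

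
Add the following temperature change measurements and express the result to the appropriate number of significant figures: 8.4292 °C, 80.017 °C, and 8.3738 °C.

8.4292 °C + 80.017 °C + 8.3738 °C = 96.8200 °C.
Addition/subtraction keeps the fewest decimal places: 8.4292 → 4 decimal places, 80.017 → 3 decimal places, 8.3738 → 4 decimal places; limit is 3.
Rounded to 3 decimal places: 96.820 °C.

96.820 °C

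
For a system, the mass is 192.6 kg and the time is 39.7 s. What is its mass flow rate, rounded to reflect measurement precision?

4.85 kg/s

mass flow rate = 192.6 kg ÷ 39.7 s = 4.85138539043… kg/s.
192.6 has 4 significant figures; 39.7 has 3.
Division/multiplication keeps the fewest: 3 significant figures.
Rounded: 4.85 kg/s.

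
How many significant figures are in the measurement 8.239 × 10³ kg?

8.239 × 10³: in scientific notation every digit of the coefficient is significant.

4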